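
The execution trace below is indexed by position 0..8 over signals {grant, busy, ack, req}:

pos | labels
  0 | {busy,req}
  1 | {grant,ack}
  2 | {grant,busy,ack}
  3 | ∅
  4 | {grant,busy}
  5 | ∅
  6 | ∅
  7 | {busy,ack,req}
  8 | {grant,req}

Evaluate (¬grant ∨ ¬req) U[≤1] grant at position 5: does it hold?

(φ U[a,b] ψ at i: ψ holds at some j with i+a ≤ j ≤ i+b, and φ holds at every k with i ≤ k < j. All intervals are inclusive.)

No

Need some j in [5,6] with grant, and (¬grant ∨ ¬req) at every k in [5,j-1].
  j=5: grant false.
  j=6: grant false.
No j in the window works → until fails.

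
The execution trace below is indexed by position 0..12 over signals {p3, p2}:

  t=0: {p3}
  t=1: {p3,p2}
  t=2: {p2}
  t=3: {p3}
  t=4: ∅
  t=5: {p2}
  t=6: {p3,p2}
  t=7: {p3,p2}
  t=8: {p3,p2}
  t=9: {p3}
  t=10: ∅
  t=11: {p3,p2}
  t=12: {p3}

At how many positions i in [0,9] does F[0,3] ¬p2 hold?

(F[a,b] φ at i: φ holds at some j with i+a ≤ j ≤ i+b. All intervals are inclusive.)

Evaluate at each i in [0,9]:
  i=0: ✓ (witness j=0)
  i=1: ✓ (witness j=3)
  i=2: ✓ (witness j=3)
  i=3: ✓ (witness j=3)
  i=4: ✓ (witness j=4)
  i=5: ✗ (none in [5,8])
  i=6: ✓ (witness j=9)
  i=7: ✓ (witness j=9)
  i=8: ✓ (witness j=9)
  i=9: ✓ (witness j=9)
Positions where it holds: {0, 1, 2, 3, 4, 6, 7, 8, 9} → 9.

9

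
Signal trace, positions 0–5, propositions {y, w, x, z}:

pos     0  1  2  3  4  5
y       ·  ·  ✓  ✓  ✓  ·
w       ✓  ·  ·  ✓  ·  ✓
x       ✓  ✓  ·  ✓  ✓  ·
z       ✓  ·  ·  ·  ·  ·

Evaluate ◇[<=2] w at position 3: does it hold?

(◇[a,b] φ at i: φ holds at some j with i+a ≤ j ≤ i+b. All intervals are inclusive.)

Check w at each j in [3,5]:
  j=3: true
  j=4: false
  j=5: true
Found at j=3 → formula holds.

Yes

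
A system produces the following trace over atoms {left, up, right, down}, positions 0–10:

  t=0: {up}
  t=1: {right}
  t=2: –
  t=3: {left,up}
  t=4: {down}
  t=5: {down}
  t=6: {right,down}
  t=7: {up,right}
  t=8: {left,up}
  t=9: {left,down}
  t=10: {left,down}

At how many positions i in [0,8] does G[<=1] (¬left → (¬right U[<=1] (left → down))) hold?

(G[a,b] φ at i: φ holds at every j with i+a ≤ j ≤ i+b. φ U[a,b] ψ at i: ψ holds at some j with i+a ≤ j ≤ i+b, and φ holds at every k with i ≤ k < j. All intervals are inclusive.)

Evaluate at each i in [0,8]:
  i=0: ✓ (all of [0,1])
  i=1: ✓ (all of [1,2])
  i=2: ✓ (all of [2,3])
  i=3: ✓ (all of [3,4])
  i=4: ✓ (all of [4,5])
  i=5: ✓ (all of [5,6])
  i=6: ✓ (all of [6,7])
  i=7: ✓ (all of [7,8])
  i=8: ✓ (all of [8,9])
Positions where it holds: {0, 1, 2, 3, 4, 5, 6, 7, 8} → 9.

9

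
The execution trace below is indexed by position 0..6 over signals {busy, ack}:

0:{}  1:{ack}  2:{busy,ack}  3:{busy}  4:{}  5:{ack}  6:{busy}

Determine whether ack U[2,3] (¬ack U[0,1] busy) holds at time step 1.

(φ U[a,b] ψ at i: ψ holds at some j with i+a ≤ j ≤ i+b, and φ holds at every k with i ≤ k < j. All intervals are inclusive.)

Holds

Need some j in [3,4] with (¬ack U[0,1] busy), and ack at every k in [1,j-1].
  j=3: (¬ack U[0,1] busy) holds; ack holds at every k in [1,2] → satisfied.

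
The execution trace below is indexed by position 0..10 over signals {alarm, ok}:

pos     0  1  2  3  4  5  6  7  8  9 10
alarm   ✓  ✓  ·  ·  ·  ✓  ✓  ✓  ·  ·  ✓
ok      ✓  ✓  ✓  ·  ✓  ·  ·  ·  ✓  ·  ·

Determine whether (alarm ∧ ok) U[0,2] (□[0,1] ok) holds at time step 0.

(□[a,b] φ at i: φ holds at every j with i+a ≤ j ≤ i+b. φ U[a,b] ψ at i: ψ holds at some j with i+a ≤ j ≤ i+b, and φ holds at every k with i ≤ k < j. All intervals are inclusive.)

Need some j in [0,2] with □[0,1] ok, and (alarm ∧ ok) at every k in [0,j-1].
  j=0: □[0,1] ok holds; no prefix to check → satisfied.

Holds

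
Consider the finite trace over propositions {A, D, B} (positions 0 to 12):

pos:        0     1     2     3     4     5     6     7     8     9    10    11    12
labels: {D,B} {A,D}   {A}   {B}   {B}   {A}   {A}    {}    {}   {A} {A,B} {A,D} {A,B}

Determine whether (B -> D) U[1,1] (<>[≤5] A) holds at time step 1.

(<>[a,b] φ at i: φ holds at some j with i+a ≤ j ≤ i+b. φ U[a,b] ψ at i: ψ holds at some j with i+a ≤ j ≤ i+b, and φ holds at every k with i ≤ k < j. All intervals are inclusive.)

Yes

Need some j in [2,2] with <>[≤5] A, and (B -> D) at every k in [1,j-1].
  j=2: <>[≤5] A holds; (B -> D) holds at every k in [1,1] → satisfied.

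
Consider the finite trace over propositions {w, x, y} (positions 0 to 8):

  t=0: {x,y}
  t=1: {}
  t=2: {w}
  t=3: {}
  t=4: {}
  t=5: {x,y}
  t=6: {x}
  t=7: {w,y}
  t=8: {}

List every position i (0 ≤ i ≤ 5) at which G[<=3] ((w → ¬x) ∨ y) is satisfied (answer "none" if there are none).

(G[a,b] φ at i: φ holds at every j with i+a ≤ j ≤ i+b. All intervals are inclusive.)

Evaluate at each i in [0,5]:
  i=0: ✓ (all of [0,3])
  i=1: ✓ (all of [1,4])
  i=2: ✓ (all of [2,5])
  i=3: ✓ (all of [3,6])
  i=4: ✓ (all of [4,7])
  i=5: ✓ (all of [5,8])

0, 1, 2, 3, 4, 5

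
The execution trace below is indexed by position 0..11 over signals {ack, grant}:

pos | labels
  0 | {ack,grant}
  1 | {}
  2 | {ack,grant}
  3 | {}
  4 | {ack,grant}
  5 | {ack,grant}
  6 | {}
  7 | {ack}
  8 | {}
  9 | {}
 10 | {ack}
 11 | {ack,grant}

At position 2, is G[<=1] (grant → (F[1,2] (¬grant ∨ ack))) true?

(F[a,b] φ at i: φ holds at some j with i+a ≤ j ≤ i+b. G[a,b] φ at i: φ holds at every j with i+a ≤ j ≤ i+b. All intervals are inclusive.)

Yes

Check (grant → (F[1,2] (¬grant ∨ ack))) at every j in [2,3]:
  j=2: antecedent true; consequent holds (witness at 3) → ✓
  j=3: antecedent false → ✓
All positions satisfy it → formula holds.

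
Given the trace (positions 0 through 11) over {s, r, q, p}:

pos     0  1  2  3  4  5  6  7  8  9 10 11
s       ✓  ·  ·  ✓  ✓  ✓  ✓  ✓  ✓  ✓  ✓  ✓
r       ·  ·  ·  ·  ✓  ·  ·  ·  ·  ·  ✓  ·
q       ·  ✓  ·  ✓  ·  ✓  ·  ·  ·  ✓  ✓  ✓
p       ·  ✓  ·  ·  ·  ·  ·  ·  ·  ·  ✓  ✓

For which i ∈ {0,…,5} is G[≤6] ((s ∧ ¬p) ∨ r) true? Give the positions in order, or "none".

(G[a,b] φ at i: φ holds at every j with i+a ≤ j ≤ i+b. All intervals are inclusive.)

3, 4

Evaluate at each i in [0,5]:
  i=0: ✗ (fails at j=1)
  i=1: ✗ (fails at j=1)
  i=2: ✗ (fails at j=2)
  i=3: ✓ (all of [3,9])
  i=4: ✓ (all of [4,10])
  i=5: ✗ (fails at j=11)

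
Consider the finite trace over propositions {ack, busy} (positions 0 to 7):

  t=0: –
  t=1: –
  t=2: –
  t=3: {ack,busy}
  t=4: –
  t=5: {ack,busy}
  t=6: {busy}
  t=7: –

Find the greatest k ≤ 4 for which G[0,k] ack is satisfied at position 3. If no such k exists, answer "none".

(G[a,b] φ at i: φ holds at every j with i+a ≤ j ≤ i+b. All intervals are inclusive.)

ack must hold from j=3 onward; find where it first fails.
  j=3: holds
  j=4: fails
Holds on [3,3], so largest k = 0.

0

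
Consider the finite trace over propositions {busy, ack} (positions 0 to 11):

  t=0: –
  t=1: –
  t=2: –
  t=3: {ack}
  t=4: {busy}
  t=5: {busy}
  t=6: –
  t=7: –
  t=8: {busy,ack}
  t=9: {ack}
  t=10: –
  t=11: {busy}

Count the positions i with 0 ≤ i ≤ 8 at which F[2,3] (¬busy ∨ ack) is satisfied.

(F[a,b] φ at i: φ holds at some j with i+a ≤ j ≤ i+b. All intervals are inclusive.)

Evaluate at each i in [0,8]:
  i=0: ✓ (witness j=2)
  i=1: ✓ (witness j=3)
  i=2: ✗ (none in [4,5])
  i=3: ✓ (witness j=6)
  i=4: ✓ (witness j=6)
  i=5: ✓ (witness j=7)
  i=6: ✓ (witness j=8)
  i=7: ✓ (witness j=9)
  i=8: ✓ (witness j=10)
Positions where it holds: {0, 1, 3, 4, 5, 6, 7, 8} → 8.

8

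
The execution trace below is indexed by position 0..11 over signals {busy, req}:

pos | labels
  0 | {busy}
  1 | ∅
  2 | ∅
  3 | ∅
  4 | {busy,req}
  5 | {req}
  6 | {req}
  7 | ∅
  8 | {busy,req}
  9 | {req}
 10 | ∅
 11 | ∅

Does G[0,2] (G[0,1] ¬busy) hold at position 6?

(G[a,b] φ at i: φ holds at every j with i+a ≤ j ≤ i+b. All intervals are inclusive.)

No

Check G[0,1] ¬busy at every j in [6,8]:
  j=6: holds on [6,7]
  j=7: fails at 8
  j=8: fails at 8
Fails at j=7 → formula fails.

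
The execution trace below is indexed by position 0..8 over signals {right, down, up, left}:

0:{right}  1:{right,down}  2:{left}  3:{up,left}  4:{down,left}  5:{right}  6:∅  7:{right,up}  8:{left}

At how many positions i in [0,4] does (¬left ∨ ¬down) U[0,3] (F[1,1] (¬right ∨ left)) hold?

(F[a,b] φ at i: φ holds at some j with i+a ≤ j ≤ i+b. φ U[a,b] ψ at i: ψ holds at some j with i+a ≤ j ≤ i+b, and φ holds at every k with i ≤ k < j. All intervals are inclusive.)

Evaluate at each i in [0,4]:
  i=0: ✓ (rhs at j=1; lhs holds on [0,0])
  i=1: ✓ (rhs at j=1)
  i=2: ✓ (rhs at j=2)
  i=3: ✓ (rhs at j=3)
  i=4: ✗ (lhs fails at k=4 before rhs at j=5)
Positions where it holds: {0, 1, 2, 3} → 4.

4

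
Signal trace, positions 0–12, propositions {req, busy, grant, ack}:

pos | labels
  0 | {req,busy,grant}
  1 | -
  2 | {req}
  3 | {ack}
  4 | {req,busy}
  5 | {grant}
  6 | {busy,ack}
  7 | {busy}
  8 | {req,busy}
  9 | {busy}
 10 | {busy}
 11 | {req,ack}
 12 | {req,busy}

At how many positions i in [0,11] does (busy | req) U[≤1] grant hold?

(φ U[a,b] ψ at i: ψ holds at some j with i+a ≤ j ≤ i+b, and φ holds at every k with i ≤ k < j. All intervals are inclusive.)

3

Evaluate at each i in [0,11]:
  i=0: ✓ (rhs at j=0)
  i=1: ✗ (no rhs in [1,2])
  i=2: ✗ (no rhs in [2,3])
  i=3: ✗ (no rhs in [3,4])
  i=4: ✓ (rhs at j=5; lhs holds on [4,4])
  i=5: ✓ (rhs at j=5)
  i=6: ✗ (no rhs in [6,7])
  i=7: ✗ (no rhs in [7,8])
  i=8: ✗ (no rhs in [8,9])
  i=9: ✗ (no rhs in [9,10])
  i=10: ✗ (no rhs in [10,11])
  i=11: ✗ (no rhs in [11,12])
Positions where it holds: {0, 4, 5} → 3.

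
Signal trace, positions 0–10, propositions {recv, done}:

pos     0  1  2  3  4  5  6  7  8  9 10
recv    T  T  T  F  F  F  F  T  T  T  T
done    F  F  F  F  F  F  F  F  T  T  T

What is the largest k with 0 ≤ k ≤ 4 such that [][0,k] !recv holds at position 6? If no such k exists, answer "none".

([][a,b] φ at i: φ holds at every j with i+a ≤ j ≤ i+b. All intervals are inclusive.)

!recv must hold from j=6 onward; find where it first fails.
  j=6: holds
  j=7: fails
Holds on [6,6], so largest k = 0.

0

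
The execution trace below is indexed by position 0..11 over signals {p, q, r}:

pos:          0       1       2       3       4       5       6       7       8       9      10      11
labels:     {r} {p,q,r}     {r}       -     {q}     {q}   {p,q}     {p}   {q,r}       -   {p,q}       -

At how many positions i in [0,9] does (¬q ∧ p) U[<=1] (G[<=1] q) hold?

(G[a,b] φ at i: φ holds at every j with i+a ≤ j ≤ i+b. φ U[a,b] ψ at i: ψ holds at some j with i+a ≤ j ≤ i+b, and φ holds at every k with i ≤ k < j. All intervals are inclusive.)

2

Evaluate at each i in [0,9]:
  i=0: ✗ (no rhs in [0,1])
  i=1: ✗ (no rhs in [1,2])
  i=2: ✗ (no rhs in [2,3])
  i=3: ✗ (lhs fails at k=3 before rhs at j=4)
  i=4: ✓ (rhs at j=4)
  i=5: ✓ (rhs at j=5)
  i=6: ✗ (no rhs in [6,7])
  i=7: ✗ (no rhs in [7,8])
  i=8: ✗ (no rhs in [8,9])
  i=9: ✗ (no rhs in [9,10])
Positions where it holds: {4, 5} → 2.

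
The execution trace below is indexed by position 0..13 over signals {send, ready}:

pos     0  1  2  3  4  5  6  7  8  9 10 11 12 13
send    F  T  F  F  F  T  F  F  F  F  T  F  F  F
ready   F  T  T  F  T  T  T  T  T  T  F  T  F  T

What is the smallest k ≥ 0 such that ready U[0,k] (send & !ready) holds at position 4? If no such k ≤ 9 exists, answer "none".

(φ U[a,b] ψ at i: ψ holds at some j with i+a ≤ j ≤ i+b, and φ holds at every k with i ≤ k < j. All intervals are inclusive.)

Need earliest j ≥ 4 with (send & !ready), and ready at every k in [4,j-1].
  j=4: rhs fails.
  j=5: rhs fails.
  j=6: rhs fails.
  j=7: rhs fails.
  j=8: rhs fails.
  j=9: rhs fails.
  j=10: rhs holds; lhs holds on [4,9]. k = 6.

6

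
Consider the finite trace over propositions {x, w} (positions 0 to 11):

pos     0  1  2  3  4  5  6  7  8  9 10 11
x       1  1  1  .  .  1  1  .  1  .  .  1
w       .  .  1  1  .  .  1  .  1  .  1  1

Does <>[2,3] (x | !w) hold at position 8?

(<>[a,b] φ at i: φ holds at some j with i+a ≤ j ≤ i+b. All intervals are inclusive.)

Holds

Check (x | !w) at each j in [10,11]:
  j=10: false
  j=11: true
Found at j=11 → formula holds.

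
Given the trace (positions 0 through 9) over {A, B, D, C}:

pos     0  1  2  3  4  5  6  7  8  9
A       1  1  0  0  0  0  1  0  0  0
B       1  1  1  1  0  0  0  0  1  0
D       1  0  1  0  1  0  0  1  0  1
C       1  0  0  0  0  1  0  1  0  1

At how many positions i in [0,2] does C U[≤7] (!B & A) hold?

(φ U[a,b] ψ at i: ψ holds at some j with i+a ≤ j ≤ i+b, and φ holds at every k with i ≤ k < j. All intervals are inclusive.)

0

Evaluate at each i in [0,2]:
  i=0: ✗ (lhs fails at k=1 before rhs at j=6)
  i=1: ✗ (lhs fails at k=1 before rhs at j=6)
  i=2: ✗ (lhs fails at k=2 before rhs at j=6)
Positions where it holds: {} → 0.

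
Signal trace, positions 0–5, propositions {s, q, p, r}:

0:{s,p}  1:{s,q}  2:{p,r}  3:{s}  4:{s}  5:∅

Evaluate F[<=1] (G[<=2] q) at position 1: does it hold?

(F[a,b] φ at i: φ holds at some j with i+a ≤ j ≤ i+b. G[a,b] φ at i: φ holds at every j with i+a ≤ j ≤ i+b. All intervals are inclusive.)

False

Check G[<=2] q at each j in [1,2]:
  j=1: fails at 2
  j=2: fails at 2
No position in the window satisfies it → formula fails.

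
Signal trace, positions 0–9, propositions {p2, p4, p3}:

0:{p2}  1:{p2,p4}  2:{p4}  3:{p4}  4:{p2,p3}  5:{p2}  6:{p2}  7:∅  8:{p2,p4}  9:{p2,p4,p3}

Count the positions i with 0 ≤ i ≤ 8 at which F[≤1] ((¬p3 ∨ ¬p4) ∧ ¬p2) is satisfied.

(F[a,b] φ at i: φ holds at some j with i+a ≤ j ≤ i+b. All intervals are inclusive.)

5

Evaluate at each i in [0,8]:
  i=0: ✗ (none in [0,1])
  i=1: ✓ (witness j=2)
  i=2: ✓ (witness j=2)
  i=3: ✓ (witness j=3)
  i=4: ✗ (none in [4,5])
  i=5: ✗ (none in [5,6])
  i=6: ✓ (witness j=7)
  i=7: ✓ (witness j=7)
  i=8: ✗ (none in [8,9])
Positions where it holds: {1, 2, 3, 6, 7} → 5.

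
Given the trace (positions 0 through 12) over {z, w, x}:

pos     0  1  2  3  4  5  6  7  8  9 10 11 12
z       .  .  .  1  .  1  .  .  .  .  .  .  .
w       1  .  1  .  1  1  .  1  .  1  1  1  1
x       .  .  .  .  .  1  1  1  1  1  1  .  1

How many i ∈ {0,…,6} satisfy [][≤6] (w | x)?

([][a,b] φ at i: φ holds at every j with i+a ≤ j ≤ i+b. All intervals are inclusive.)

Evaluate at each i in [0,6]:
  i=0: ✗ (fails at j=1)
  i=1: ✗ (fails at j=1)
  i=2: ✗ (fails at j=3)
  i=3: ✗ (fails at j=3)
  i=4: ✓ (all of [4,10])
  i=5: ✓ (all of [5,11])
  i=6: ✓ (all of [6,12])
Positions where it holds: {4, 5, 6} → 3.

3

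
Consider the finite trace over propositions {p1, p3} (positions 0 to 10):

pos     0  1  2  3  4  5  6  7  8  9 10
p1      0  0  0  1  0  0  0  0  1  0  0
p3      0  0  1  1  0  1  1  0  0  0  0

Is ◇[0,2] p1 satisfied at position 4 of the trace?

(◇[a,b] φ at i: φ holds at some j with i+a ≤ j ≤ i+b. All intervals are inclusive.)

Check p1 at each j in [4,6]:
  j=4: false
  j=5: false
  j=6: false
No position in the window satisfies it → formula fails.

No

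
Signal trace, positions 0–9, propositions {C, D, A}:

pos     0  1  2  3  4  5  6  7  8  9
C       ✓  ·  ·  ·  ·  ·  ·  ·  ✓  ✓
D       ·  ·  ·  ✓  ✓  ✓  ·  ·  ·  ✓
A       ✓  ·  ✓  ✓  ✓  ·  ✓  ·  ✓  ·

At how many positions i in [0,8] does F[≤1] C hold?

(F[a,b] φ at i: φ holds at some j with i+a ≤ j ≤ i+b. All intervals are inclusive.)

Evaluate at each i in [0,8]:
  i=0: ✓ (witness j=0)
  i=1: ✗ (none in [1,2])
  i=2: ✗ (none in [2,3])
  i=3: ✗ (none in [3,4])
  i=4: ✗ (none in [4,5])
  i=5: ✗ (none in [5,6])
  i=6: ✗ (none in [6,7])
  i=7: ✓ (witness j=8)
  i=8: ✓ (witness j=8)
Positions where it holds: {0, 7, 8} → 3.

3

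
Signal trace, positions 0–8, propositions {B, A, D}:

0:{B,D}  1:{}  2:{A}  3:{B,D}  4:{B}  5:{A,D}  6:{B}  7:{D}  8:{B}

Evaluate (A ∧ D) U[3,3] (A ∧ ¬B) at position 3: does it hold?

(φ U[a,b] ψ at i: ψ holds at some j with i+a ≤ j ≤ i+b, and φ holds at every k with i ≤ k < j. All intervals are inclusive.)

False

Need some j in [6,6] with (A ∧ ¬B), and (A ∧ D) at every k in [3,j-1].
  j=6: (A ∧ ¬B) false.
No j in the window works → until fails.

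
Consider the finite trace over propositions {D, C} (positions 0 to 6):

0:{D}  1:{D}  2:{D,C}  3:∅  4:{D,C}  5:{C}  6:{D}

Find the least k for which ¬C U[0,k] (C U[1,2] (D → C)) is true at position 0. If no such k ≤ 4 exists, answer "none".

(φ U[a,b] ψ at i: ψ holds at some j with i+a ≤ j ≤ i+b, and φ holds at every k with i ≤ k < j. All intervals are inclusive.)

2

Need earliest j ≥ 0 with (C U[1,2] (D → C)), and ¬C at every k in [0,j-1].
  j=0: rhs fails.
  j=1: rhs fails.
  j=2: rhs holds; lhs holds on [0,1]. k = 2.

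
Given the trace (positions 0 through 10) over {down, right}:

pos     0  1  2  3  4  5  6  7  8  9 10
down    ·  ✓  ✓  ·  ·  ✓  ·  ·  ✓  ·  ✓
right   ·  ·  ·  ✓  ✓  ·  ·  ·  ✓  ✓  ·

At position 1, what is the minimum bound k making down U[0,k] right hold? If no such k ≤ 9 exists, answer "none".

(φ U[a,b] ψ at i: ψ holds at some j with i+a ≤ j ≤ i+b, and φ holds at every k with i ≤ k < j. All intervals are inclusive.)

2

Need earliest j ≥ 1 with right, and down at every k in [1,j-1].
  j=1: rhs fails.
  j=2: rhs fails.
  j=3: rhs holds; lhs holds on [1,2]. k = 2.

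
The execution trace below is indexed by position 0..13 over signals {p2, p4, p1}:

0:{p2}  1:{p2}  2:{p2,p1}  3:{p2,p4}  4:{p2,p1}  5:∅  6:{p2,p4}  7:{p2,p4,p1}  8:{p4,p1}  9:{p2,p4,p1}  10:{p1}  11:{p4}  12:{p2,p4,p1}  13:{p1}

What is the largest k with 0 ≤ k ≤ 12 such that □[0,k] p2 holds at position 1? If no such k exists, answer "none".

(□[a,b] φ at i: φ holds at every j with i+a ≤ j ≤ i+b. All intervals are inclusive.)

p2 must hold from j=1 onward; find where it first fails.
  j=1: holds
  j=2: holds
  j=3: holds
  j=4: holds
  j=5: fails
Holds on [1,4], so largest k = 3.

3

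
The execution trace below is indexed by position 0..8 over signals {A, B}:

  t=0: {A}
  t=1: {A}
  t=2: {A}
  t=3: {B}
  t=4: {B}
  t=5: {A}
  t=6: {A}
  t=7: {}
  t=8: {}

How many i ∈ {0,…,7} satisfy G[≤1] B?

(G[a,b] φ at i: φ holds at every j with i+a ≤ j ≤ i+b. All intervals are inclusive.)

Evaluate at each i in [0,7]:
  i=0: ✗ (fails at j=0)
  i=1: ✗ (fails at j=1)
  i=2: ✗ (fails at j=2)
  i=3: ✓ (all of [3,4])
  i=4: ✗ (fails at j=5)
  i=5: ✗ (fails at j=5)
  i=6: ✗ (fails at j=6)
  i=7: ✗ (fails at j=7)
Positions where it holds: {3} → 1.

1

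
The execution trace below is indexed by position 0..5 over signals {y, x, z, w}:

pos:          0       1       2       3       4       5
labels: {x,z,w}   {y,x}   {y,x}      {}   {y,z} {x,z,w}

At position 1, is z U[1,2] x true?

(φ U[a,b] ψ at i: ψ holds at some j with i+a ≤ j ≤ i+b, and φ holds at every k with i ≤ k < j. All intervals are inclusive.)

No

Need some j in [2,3] with x, and z at every k in [1,j-1].
  j=2: x holds, but z fails at k=1 → not this j.
  j=3: x false.
No j in the window works → until fails.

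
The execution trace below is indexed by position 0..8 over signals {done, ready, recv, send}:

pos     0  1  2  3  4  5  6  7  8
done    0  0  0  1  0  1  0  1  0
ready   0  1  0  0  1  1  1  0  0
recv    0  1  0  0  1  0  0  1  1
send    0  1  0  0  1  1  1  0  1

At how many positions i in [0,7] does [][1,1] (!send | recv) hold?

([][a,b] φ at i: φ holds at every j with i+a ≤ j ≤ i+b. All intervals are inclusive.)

Evaluate at each i in [0,7]:
  i=0: ✓ (all of [1,1])
  i=1: ✓ (all of [2,2])
  i=2: ✓ (all of [3,3])
  i=3: ✓ (all of [4,4])
  i=4: ✗ (fails at j=5)
  i=5: ✗ (fails at j=6)
  i=6: ✓ (all of [7,7])
  i=7: ✓ (all of [8,8])
Positions where it holds: {0, 1, 2, 3, 6, 7} → 6.

6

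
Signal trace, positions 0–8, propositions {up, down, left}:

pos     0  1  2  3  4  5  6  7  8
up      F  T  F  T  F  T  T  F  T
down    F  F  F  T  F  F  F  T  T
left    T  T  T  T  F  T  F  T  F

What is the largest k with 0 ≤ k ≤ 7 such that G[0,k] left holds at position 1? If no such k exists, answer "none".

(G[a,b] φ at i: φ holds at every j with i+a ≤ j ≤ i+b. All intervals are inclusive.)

left must hold from j=1 onward; find where it first fails.
  j=1: holds
  j=2: holds
  j=3: holds
  j=4: fails
Holds on [1,3], so largest k = 2.

2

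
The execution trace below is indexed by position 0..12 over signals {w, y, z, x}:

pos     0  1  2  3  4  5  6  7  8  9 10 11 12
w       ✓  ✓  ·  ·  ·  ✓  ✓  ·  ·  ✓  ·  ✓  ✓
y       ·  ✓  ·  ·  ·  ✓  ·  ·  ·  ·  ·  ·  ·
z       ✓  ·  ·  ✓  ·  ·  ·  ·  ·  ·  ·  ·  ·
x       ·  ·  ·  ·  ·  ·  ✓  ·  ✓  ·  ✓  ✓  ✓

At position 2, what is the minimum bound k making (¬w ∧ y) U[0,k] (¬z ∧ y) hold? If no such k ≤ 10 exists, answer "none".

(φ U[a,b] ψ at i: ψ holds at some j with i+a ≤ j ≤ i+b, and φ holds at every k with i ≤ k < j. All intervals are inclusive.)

Need earliest j ≥ 2 with (¬z ∧ y), and (¬w ∧ y) at every k in [2,j-1].
  j=2: rhs fails.
  j=3: rhs fails.
  j=4: rhs fails.
  j=5: rhs holds but lhs fails at k=2.
  j=6: rhs fails.
  j=7: rhs fails.
  j=8: rhs fails.
  j=9: rhs fails.
  j=10: rhs fails.
  j=11: rhs fails.
  j=12: rhs fails.
No witness within the range → none.

none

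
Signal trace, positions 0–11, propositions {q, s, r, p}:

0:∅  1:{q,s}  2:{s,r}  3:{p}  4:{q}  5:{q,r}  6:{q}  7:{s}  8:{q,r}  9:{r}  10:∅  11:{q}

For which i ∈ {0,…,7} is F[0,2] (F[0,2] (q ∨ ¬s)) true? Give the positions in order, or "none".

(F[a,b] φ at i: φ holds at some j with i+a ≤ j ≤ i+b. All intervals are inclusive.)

0, 1, 2, 3, 4, 5, 6, 7

Evaluate at each i in [0,7]:
  i=0: ✓ (witness j=0)
  i=1: ✓ (witness j=1)
  i=2: ✓ (witness j=2)
  i=3: ✓ (witness j=3)
  i=4: ✓ (witness j=4)
  i=5: ✓ (witness j=5)
  i=6: ✓ (witness j=6)
  i=7: ✓ (witness j=7)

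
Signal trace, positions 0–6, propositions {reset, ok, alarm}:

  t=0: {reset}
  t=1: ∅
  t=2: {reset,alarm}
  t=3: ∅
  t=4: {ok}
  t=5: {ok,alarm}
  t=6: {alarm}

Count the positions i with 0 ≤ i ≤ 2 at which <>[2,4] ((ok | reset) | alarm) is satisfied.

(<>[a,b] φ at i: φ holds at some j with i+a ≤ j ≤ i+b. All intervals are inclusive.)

Evaluate at each i in [0,2]:
  i=0: ✓ (witness j=2)
  i=1: ✓ (witness j=4)
  i=2: ✓ (witness j=4)
Positions where it holds: {0, 1, 2} → 3.

3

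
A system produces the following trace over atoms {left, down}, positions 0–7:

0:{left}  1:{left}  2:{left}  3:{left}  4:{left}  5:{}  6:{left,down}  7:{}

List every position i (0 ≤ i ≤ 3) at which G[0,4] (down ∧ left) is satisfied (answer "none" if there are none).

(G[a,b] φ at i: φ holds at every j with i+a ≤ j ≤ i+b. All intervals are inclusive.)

Evaluate at each i in [0,3]:
  i=0: ✗ (fails at j=0)
  i=1: ✗ (fails at j=1)
  i=2: ✗ (fails at j=2)
  i=3: ✗ (fails at j=3)

none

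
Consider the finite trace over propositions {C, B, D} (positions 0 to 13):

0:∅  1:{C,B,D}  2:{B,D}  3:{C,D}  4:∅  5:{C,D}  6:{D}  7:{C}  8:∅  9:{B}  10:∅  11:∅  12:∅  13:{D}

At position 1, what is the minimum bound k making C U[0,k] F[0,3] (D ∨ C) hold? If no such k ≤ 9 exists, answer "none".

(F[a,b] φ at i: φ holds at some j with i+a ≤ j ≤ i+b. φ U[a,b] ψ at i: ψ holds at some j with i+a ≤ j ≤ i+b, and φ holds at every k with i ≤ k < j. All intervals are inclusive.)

Need earliest j ≥ 1 with F[0,3] (D ∨ C), and C at every k in [1,j-1].
  j=1: rhs holds (empty prefix). k = 0.

0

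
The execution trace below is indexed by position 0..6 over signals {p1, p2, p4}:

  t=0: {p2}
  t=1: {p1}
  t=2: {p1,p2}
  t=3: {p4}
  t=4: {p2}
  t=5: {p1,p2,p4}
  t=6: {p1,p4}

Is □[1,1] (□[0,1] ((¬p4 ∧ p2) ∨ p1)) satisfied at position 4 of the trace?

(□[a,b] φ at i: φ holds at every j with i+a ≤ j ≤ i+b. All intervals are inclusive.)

Holds

Check □[0,1] ((¬p4 ∧ p2) ∨ p1) at every j in [5,5]:
  j=5: holds on [5,6]
All positions satisfy it → formula holds.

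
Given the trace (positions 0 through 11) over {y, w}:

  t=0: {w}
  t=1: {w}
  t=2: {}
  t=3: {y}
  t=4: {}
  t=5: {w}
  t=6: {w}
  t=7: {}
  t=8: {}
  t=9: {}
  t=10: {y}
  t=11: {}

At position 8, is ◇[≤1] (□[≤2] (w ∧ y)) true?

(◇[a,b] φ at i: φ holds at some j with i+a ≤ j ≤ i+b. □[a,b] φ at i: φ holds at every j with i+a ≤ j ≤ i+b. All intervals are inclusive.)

Check □[≤2] (w ∧ y) at each j in [8,9]:
  j=8: fails at 8
  j=9: fails at 9
No position in the window satisfies it → formula fails.

False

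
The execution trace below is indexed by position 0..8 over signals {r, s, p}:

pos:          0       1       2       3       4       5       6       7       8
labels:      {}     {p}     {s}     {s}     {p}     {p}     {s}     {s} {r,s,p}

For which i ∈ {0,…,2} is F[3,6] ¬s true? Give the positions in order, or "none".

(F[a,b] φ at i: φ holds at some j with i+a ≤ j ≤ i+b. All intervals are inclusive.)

Evaluate at each i in [0,2]:
  i=0: ✓ (witness j=4)
  i=1: ✓ (witness j=4)
  i=2: ✓ (witness j=5)

0, 1, 2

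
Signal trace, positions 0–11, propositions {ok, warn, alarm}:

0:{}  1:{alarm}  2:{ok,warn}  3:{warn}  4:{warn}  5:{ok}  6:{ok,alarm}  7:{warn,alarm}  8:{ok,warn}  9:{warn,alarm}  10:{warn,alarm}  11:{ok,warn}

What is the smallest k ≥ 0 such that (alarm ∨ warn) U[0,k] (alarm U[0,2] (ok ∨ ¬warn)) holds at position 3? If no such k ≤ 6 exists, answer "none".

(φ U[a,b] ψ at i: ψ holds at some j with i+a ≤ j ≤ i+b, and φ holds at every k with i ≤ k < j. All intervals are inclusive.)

Need earliest j ≥ 3 with (alarm U[0,2] (ok ∨ ¬warn)), and (alarm ∨ warn) at every k in [3,j-1].
  j=3: rhs fails.
  j=4: rhs fails.
  j=5: rhs holds; lhs holds on [3,4]. k = 2.

2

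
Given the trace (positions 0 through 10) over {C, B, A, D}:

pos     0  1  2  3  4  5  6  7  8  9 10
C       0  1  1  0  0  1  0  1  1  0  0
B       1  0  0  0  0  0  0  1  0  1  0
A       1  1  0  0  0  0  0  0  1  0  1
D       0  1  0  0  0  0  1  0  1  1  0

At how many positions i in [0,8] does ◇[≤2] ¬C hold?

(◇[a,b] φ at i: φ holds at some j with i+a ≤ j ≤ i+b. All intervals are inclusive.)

9

Evaluate at each i in [0,8]:
  i=0: ✓ (witness j=0)
  i=1: ✓ (witness j=3)
  i=2: ✓ (witness j=3)
  i=3: ✓ (witness j=3)
  i=4: ✓ (witness j=4)
  i=5: ✓ (witness j=6)
  i=6: ✓ (witness j=6)
  i=7: ✓ (witness j=9)
  i=8: ✓ (witness j=9)
Positions where it holds: {0, 1, 2, 3, 4, 5, 6, 7, 8} → 9.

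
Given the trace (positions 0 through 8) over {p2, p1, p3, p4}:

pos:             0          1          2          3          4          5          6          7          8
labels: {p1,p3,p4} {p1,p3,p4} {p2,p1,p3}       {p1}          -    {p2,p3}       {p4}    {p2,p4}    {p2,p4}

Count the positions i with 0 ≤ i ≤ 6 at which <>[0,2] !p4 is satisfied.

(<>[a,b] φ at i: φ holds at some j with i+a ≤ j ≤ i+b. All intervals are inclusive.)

Evaluate at each i in [0,6]:
  i=0: ✓ (witness j=2)
  i=1: ✓ (witness j=2)
  i=2: ✓ (witness j=2)
  i=3: ✓ (witness j=3)
  i=4: ✓ (witness j=4)
  i=5: ✓ (witness j=5)
  i=6: ✗ (none in [6,8])
Positions where it holds: {0, 1, 2, 3, 4, 5} → 6.

6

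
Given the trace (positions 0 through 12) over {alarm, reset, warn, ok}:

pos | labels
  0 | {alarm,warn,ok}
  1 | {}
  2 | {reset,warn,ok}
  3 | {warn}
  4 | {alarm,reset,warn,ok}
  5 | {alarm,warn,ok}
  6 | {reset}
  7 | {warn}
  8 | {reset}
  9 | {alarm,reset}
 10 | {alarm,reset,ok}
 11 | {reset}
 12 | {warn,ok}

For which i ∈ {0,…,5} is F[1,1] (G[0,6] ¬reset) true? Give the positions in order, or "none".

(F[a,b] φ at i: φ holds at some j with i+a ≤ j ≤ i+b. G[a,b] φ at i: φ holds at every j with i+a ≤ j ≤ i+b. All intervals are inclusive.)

none

Evaluate at each i in [0,5]:
  i=0: ✗ (none in [1,1])
  i=1: ✗ (none in [2,2])
  i=2: ✗ (none in [3,3])
  i=3: ✗ (none in [4,4])
  i=4: ✗ (none in [5,5])
  i=5: ✗ (none in [6,6])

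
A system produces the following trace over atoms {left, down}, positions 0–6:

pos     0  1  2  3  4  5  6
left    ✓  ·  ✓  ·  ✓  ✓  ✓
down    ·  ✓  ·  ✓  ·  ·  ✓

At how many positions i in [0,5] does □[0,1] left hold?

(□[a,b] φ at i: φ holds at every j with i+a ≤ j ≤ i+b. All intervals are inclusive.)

2

Evaluate at each i in [0,5]:
  i=0: ✗ (fails at j=1)
  i=1: ✗ (fails at j=1)
  i=2: ✗ (fails at j=3)
  i=3: ✗ (fails at j=3)
  i=4: ✓ (all of [4,5])
  i=5: ✓ (all of [5,6])
Positions where it holds: {4, 5} → 2.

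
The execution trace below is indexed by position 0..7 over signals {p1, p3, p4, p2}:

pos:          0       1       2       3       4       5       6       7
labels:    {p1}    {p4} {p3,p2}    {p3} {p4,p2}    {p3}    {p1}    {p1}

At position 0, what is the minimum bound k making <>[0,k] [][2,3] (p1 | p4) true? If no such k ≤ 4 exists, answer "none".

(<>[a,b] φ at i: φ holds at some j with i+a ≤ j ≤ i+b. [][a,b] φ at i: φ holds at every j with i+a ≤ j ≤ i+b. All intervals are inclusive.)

Scan j = 0,1,… for [][2,3] (p1 | p4):
  j=0: fails
  j=1: fails
  j=2: fails
  j=3: fails
  j=4: holds
First hit at j=4, so smallest k = 4-0 = 4.

4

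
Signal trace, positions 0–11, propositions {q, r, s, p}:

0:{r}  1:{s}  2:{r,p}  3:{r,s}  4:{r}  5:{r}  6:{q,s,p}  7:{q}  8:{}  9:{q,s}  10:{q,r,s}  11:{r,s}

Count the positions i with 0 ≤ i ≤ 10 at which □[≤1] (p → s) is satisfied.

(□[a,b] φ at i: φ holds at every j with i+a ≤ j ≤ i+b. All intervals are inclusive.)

9

Evaluate at each i in [0,10]:
  i=0: ✓ (all of [0,1])
  i=1: ✗ (fails at j=2)
  i=2: ✗ (fails at j=2)
  i=3: ✓ (all of [3,4])
  i=4: ✓ (all of [4,5])
  i=5: ✓ (all of [5,6])
  i=6: ✓ (all of [6,7])
  i=7: ✓ (all of [7,8])
  i=8: ✓ (all of [8,9])
  i=9: ✓ (all of [9,10])
  i=10: ✓ (all of [10,11])
Positions where it holds: {0, 3, 4, 5, 6, 7, 8, 9, 10} → 9.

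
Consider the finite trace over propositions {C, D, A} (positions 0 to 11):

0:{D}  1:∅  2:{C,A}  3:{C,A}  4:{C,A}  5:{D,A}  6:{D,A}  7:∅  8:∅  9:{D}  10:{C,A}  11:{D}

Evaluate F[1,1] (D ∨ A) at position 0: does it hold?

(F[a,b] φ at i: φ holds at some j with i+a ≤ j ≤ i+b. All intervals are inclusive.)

False

Check (D ∨ A) at each j in [1,1]:
  j=1: false
No position in the window satisfies it → formula fails.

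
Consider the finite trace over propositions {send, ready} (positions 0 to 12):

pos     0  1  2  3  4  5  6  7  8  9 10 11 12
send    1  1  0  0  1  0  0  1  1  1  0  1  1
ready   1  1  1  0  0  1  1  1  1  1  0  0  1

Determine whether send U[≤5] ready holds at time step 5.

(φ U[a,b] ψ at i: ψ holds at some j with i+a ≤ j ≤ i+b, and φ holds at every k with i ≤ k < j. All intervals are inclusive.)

Need some j in [5,10] with ready, and send at every k in [5,j-1].
  j=5: ready holds; no prefix to check → satisfied.

Holds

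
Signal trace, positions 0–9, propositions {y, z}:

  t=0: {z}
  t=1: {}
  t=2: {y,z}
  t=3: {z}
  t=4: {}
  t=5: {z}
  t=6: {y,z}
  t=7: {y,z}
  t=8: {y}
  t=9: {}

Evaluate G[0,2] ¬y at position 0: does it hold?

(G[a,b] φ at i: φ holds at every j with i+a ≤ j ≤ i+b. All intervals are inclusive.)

False

Check ¬y at every j in [0,2]:
  j=0: true
  j=1: true
  j=2: false
Fails at j=2 → formula fails.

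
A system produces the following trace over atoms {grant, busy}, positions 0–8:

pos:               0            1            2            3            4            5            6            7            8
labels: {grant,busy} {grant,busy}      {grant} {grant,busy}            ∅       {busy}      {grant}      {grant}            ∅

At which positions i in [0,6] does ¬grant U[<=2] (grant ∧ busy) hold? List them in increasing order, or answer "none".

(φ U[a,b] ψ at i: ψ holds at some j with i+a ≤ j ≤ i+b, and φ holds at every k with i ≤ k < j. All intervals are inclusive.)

Evaluate at each i in [0,6]:
  i=0: ✓ (rhs at j=0)
  i=1: ✓ (rhs at j=1)
  i=2: ✗ (lhs fails at k=2 before rhs at j=3)
  i=3: ✓ (rhs at j=3)
  i=4: ✗ (no rhs in [4,6])
  i=5: ✗ (no rhs in [5,7])
  i=6: ✗ (no rhs in [6,8])

0, 1, 3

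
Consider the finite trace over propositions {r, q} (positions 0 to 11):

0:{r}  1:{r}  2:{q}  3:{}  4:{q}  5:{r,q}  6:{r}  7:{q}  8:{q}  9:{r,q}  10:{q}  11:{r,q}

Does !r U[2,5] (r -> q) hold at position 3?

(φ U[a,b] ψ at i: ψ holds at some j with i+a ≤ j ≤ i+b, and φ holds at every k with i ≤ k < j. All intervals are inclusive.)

Need some j in [5,8] with (r -> q), and !r at every k in [3,j-1].
  j=5: (r -> q) holds; !r holds at every k in [3,4] → satisfied.

Holds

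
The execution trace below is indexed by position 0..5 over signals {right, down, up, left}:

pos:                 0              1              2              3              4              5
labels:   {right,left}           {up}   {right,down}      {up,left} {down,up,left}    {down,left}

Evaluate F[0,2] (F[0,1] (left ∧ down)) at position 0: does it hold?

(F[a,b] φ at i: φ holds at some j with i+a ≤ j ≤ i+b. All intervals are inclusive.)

False

Check F[0,1] (left ∧ down) at each j in [0,2]:
  j=0: fails (none in [0,1])
  j=1: fails (none in [1,2])
  j=2: fails (none in [2,3])
No position in the window satisfies it → formula fails.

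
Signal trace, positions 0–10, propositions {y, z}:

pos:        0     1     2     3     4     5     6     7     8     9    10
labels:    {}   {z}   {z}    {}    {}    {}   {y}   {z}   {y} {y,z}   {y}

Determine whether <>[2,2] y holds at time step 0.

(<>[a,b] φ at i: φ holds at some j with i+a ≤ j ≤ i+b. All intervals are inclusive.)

False

Check y at each j in [2,2]:
  j=2: false
No position in the window satisfies it → formula fails.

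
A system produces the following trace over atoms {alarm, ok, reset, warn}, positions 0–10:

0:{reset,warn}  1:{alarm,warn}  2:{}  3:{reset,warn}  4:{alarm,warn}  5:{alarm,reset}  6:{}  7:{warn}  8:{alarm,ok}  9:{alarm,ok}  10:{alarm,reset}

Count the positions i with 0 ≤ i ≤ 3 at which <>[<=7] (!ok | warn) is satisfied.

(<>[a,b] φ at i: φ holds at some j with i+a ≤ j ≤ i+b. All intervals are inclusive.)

Evaluate at each i in [0,3]:
  i=0: ✓ (witness j=0)
  i=1: ✓ (witness j=1)
  i=2: ✓ (witness j=2)
  i=3: ✓ (witness j=3)
Positions where it holds: {0, 1, 2, 3} → 4.

4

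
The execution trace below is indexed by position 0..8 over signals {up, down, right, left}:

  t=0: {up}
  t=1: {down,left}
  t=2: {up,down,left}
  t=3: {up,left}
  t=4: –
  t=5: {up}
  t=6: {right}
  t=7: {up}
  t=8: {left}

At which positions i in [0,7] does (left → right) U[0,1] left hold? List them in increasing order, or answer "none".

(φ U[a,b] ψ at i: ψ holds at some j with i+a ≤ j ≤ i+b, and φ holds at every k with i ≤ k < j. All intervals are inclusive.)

Evaluate at each i in [0,7]:
  i=0: ✓ (rhs at j=1; lhs holds on [0,0])
  i=1: ✓ (rhs at j=1)
  i=2: ✓ (rhs at j=2)
  i=3: ✓ (rhs at j=3)
  i=4: ✗ (no rhs in [4,5])
  i=5: ✗ (no rhs in [5,6])
  i=6: ✗ (no rhs in [6,7])
  i=7: ✓ (rhs at j=8; lhs holds on [7,7])

0, 1, 2, 3, 7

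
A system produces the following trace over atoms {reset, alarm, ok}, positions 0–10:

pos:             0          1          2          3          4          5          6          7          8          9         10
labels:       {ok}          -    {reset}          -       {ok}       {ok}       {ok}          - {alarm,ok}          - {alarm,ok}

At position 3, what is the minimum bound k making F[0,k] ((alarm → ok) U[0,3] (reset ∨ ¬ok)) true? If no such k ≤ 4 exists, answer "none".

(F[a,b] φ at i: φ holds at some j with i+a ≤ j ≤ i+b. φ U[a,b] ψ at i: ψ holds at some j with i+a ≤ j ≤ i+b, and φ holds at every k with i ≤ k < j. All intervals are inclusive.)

Scan j = 3,4,… for ((alarm → ok) U[0,3] (reset ∨ ¬ok)):
  j=3: holds
First hit at j=3, so smallest k = 3-3 = 0.

0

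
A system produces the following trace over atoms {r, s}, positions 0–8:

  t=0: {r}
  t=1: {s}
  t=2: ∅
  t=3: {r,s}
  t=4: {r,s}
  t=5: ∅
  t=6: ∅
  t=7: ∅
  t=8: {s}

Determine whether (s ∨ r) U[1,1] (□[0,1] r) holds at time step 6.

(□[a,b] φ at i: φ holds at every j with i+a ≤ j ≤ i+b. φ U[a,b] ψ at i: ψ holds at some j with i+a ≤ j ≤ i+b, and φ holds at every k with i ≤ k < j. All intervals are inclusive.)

Need some j in [7,7] with □[0,1] r, and (s ∨ r) at every k in [6,j-1].
  j=7: □[0,1] r — fails at 7.
No j in the window works → until fails.

False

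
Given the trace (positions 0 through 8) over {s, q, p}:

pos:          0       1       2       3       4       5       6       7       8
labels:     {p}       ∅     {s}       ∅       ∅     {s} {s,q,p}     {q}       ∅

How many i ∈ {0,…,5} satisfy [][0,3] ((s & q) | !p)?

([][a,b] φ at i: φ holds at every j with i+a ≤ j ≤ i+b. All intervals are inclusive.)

5

Evaluate at each i in [0,5]:
  i=0: ✗ (fails at j=0)
  i=1: ✓ (all of [1,4])
  i=2: ✓ (all of [2,5])
  i=3: ✓ (all of [3,6])
  i=4: ✓ (all of [4,7])
  i=5: ✓ (all of [5,8])
Positions where it holds: {1, 2, 3, 4, 5} → 5.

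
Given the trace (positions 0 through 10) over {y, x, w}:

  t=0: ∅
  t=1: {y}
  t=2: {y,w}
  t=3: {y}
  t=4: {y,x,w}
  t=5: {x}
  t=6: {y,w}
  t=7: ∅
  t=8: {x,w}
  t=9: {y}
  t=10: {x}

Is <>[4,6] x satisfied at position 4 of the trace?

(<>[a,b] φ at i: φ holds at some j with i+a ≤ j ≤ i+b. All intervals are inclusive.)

Yes

Check x at each j in [8,10]:
  j=8: true
  j=9: false
  j=10: true
Found at j=8 → formula holds.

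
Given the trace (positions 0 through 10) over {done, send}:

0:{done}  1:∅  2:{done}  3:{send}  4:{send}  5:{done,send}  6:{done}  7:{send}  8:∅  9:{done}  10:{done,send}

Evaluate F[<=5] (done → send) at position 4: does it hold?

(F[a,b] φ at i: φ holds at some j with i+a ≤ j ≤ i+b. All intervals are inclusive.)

True

Check (done → send) at each j in [4,9]:
  j=4: true
  j=5: true
  j=6: false
  j=7: true
  j=8: true
  j=9: false
Found at j=4 → formula holds.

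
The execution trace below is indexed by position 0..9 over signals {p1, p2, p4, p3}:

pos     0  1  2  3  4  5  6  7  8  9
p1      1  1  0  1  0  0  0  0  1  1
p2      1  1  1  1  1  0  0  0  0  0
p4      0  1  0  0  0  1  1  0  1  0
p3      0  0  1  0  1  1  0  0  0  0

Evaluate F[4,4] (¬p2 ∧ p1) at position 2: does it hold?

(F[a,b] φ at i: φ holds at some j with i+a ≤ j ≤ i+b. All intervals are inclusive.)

Check (¬p2 ∧ p1) at each j in [6,6]:
  j=6: false
No position in the window satisfies it → formula fails.

False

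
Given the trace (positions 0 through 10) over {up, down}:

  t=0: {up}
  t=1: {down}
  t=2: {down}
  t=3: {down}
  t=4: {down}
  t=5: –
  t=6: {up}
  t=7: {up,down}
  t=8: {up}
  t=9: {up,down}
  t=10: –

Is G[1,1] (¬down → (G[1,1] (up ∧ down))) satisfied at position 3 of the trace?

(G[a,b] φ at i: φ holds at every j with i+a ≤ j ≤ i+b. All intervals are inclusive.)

True

Check (¬down → (G[1,1] (up ∧ down))) at every j in [4,4]:
  j=4: antecedent false → ✓
All positions satisfy it → formula holds.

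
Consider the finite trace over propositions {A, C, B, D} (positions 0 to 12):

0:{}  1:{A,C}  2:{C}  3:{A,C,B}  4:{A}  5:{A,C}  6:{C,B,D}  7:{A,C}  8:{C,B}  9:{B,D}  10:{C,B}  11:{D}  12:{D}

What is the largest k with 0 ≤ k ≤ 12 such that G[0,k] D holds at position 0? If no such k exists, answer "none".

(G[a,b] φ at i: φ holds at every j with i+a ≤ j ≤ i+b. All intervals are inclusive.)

none

D must hold from j=0 onward; find where it first fails.
  j=0: fails → no k works.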